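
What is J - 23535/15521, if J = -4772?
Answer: -74089747/15521 ≈ -4773.5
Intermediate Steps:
J - 23535/15521 = -4772 - 23535/15521 = -74089747/15521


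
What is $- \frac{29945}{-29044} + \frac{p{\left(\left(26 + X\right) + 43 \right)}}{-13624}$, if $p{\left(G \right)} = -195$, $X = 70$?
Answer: $\frac{150085}{143576} \approx 1.0453$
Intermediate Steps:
$- \frac{29945}{-29044} + \frac{p{\left(\left(26 + X\right) + 43 \right)}}{-13624} = - \frac{29945}{-29044} - \frac{195}{-13624} = \left(-29945\right) \left(- \frac{1}{29044}\right) - - \frac{15}{1048} = \frac{565}{548} + \frac{15}{1048} = \frac{150085}{143576}$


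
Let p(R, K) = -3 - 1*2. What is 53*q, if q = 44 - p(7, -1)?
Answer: 2597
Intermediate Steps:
p(R, K) = -5 (p(R, K) = -3 - 2 = -5)
q = 49 (q = 44 - 1*(-5) = 44 + 5 = 49)
53*q = 53*49 = 2597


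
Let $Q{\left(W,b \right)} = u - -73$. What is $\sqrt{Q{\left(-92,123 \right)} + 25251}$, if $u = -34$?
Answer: $3 \sqrt{2810} \approx 159.03$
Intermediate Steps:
$Q{\left(W,b \right)} = 39$ ($Q{\left(W,b \right)} = -34 - -73 = -34 + 73 = 39$)
$\sqrt{Q{\left(-92,123 \right)} + 25251} = \sqrt{39 + 25251} = \sqrt{25290} = 3 \sqrt{2810}$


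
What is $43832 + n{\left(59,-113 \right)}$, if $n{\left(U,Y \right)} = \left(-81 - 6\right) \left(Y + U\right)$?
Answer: $48530$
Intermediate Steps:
$n{\left(U,Y \right)} = - 87 U - 87 Y$ ($n{\left(U,Y \right)} = - 87 \left(U + Y\right) = - 87 U - 87 Y$)
$43832 + n{\left(59,-113 \right)} = 43832 - -4698 = 43832 + \left(-5133 + 9831\right) = 43832 + 4698 = 48530$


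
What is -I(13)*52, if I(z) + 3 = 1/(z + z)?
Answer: 154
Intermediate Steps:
I(z) = -3 + 1/(2*z) (I(z) = -3 + 1/(z + z) = -3 + 1/(2*z))
-I(13)*52 = -(-3 + (½)/13)*52 = -(-3 + (½)*(1/13))*52 = -(-3 + 1/26)*52 = -(-77)*52/26 = -1*(-154) = 154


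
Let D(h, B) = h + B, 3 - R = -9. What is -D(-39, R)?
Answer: 27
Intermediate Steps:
R = 12 (R = 3 - 1*(-9) = 3 + 9 = 12)
D(h, B) = B + h
-D(-39, R) = -(12 - 39) = -1*(-27) = 27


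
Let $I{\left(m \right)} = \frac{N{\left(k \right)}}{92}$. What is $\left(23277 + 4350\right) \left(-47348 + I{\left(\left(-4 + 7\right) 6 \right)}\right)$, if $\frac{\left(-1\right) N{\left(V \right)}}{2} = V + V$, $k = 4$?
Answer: $- \frac{30086024016}{23} \approx -1.3081 \cdot 10^{9}$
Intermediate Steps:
$N{\left(V \right)} = - 4 V$ ($N{\left(V \right)} = - 2 \left(V + V\right) = - 2 \cdot 2 V = - 4 V$)
$I{\left(m \right)} = - \frac{4}{23}$ ($I{\left(m \right)} = \frac{\left(-4\right) 4}{92} = \left(-16\right) \frac{1}{92} = - \frac{4}{23}$)
$\left(23277 + 4350\right) \left(-47348 + I{\left(\left(-4 + 7\right) 6 \right)}\right) = \left(23277 + 4350\right) \left(-47348 - \frac{4}{23}\right) = 27627 \left(- \frac{1089008}{23}\right) = - \frac{30086024016}{23}$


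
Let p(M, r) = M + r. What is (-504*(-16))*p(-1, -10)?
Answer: -88704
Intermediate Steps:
(-504*(-16))*p(-1, -10) = (-504*(-16))*(-1 - 10) = -84*(-96)*(-11) = 8064*(-11) = -88704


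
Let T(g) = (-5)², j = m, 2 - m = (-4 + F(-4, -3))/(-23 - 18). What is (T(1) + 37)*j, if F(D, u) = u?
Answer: 4650/41 ≈ 113.41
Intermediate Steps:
m = 75/41 (m = 2 - (-4 - 3)/(-23 - 18) = 2 - (-7)/(-41) = 2 - (-7)*(-1)/41 = 2 - 1*7/41 = 2 - 7/41 = 75/41 ≈ 1.8293)
j = 75/41 ≈ 1.8293
T(g) = 25
(T(1) + 37)*j = (25 + 37)*(75/41) = 62*(75/41) = 4650/41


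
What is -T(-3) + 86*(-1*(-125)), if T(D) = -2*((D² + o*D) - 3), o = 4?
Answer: 10738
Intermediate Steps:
T(D) = 6 - 8*D - 2*D² (T(D) = -2*((D² + 4*D) - 3) = -2*(-3 + D² + 4*D) = 6 - 8*D - 2*D²)
-T(-3) + 86*(-1*(-125)) = -(6 - 8*(-3) - 2*(-3)²) + 86*(-1*(-125)) = -(6 + 24 - 2*9) + 86*125 = -(6 + 24 - 18) + 10750 = -1*12 + 10750 = -12 + 10750 = 10738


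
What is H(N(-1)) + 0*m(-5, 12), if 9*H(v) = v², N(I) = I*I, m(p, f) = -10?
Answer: ⅑ ≈ 0.11111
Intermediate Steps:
N(I) = I²
H(v) = v²/9
H(N(-1)) + 0*m(-5, 12) = ((-1)²)²/9 + 0*(-10) = (⅑)*1² + 0 = (⅑)*1 + 0 = ⅑ + 0 = ⅑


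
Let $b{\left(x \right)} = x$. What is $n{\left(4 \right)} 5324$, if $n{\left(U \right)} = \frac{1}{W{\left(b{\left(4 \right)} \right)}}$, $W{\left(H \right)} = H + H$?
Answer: $\frac{1331}{2} \approx 665.5$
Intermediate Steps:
$W{\left(H \right)} = 2 H$
$n{\left(U \right)} = \frac{1}{8}$ ($n{\left(U \right)} = \frac{1}{2 \cdot 4} = \frac{1}{8}$)
$n{\left(4 \right)} 5324 = \frac{1}{8} \cdot 5324 = \frac{1331}{2}$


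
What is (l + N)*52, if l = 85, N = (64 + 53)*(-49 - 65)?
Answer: -689156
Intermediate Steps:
N = -13338 (N = 117*(-114) = -13338)
(l + N)*52 = (85 - 13338)*52 = -13253*52 = -689156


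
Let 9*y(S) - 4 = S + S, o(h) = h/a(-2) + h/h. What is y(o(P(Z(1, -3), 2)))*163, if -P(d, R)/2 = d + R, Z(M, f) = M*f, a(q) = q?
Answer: 652/9 ≈ 72.444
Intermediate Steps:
P(d, R) = -2*R - 2*d (P(d, R) = -2*(d + R) = -2*(R + d) = -2*R - 2*d)
o(h) = 1 - h/2 (o(h) = h/(-2) + h/h = h*(-1/2) + 1 = -h/2 + 1 = 1 - h/2)
y(S) = 4/9 + 2*S/9 (y(S) = 4/9 + (S + S)/9 = 4/9 + (2*S)/9 = 4/9 + 2*S/9)
y(o(P(Z(1, -3), 2)))*163 = (4/9 + 2*(1 - (-2*2 - 2*(-3))/2)/9)*163 = (4/9 + 2*(1 - (-4 - 2*(-3))/2)/9)*163 = (4/9 + 2*(1 - (-4 + 6)/2)/9)*163 = (4/9 + 2*(1 - 1/2*2)/9)*163 = (4/9 + 2*(1 - 1)/9)*163 = (4/9 + (2/9)*0)*163 = (4/9 + 0)*163 = (4/9)*163 = 652/9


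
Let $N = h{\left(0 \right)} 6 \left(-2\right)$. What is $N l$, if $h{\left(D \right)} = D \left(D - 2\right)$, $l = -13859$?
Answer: $0$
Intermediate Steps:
$h{\left(D \right)} = D \left(-2 + D\right)$
$N = 0$ ($N = 0 \left(-2 + 0\right) 6 \left(-2\right) = 0 \left(-2\right) 6 \left(-2\right) = 0 \cdot 6 \left(-2\right) = 0 \left(-2\right) = 0$)
$N l = 0 \left(-13859\right) = 0$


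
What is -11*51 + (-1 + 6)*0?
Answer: -561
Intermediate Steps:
-11*51 + (-1 + 6)*0 = -561 + 5*0 = -561 + 0 = -561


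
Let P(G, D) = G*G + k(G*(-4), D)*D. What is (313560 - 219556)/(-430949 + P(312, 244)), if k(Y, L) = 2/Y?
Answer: -14664624/52042441 ≈ -0.28178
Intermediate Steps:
P(G, D) = G**2 - D/(2*G) (P(G, D) = G*G + (2/((G*(-4))))*D = G**2 + (2/((-4*G)))*D = G**2 + (2*(-1/(4*G)))*D = G**2 + (-1/(2*G))*D = G**2 - D/(2*G))
(313560 - 219556)/(-430949 + P(312, 244)) = (313560 - 219556)/(-430949 + (312**3 - 1/2*244)/312) = 94004/(-430949 + (30371328 - 122)/312) = 94004/(-430949 + (1/312)*30371206) = 94004/(-430949 + 15185603/156) = 94004/(-52042441/156) = 94004*(-156/52042441) = -14664624/52042441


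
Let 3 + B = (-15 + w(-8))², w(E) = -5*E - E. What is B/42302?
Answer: 543/21151 ≈ 0.025673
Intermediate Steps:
w(E) = -6*E
B = 1086 (B = -3 + (-15 - 6*(-8))² = -3 + (-15 + 48)² = -3 + 33² = -3 + 1089 = 1086)
B/42302 = 1086/42302 = 1086*(1/42302) = 543/21151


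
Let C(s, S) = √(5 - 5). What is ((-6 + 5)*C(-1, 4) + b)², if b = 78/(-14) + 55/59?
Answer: 3671056/170569 ≈ 21.522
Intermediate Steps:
C(s, S) = 0 (C(s, S) = √0 = 0)
b = -1916/413 (b = 78*(-1/14) + 55*(1/59) = -39/7 + 55/59 = -1916/413 ≈ -4.6392)
((-6 + 5)*C(-1, 4) + b)² = ((-6 + 5)*0 - 1916/413)² = (-1*0 - 1916/413)² = (0 - 1916/413)² = (-1916/413)² = 3671056/170569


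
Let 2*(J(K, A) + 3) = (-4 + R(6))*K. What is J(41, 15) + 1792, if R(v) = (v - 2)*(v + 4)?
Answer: 2527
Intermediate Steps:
R(v) = (-2 + v)*(4 + v)
J(K, A) = -3 + 18*K (J(K, A) = -3 + ((-4 + (-8 + 6² + 2*6))*K)/2 = -3 + ((-4 + (-8 + 36 + 12))*K)/2 = -3 + ((-4 + 40)*K)/2 = -3 + (36*K)/2 = -3 + 18*K)
J(41, 15) + 1792 = (-3 + 18*41) + 1792 = (-3 + 738) + 1792 = 735 + 1792 = 2527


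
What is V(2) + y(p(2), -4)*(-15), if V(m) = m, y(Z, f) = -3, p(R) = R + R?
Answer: 47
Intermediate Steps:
p(R) = 2*R
V(2) + y(p(2), -4)*(-15) = 2 - 3*(-15) = 2 + 45 = 47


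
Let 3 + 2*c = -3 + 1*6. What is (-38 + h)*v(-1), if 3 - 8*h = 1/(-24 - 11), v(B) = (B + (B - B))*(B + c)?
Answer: -5267/140 ≈ -37.621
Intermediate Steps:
c = 0 (c = -3/2 + (-3 + 1*6)/2 = -3/2 + (-3 + 6)/2 = -3/2 + (½)*3 = -3/2 + 3/2 = 0)
v(B) = B² (v(B) = (B + (B - B))*(B + 0) = (B + 0)*B = B*B = B²)
h = 53/140 (h = 3/8 - 1/(8*(-24 - 11)) = 3/8 - ⅛/(-35) = 3/8 - ⅛*(-1/35) = 3/8 + 1/280 = 53/140 ≈ 0.37857)
(-38 + h)*v(-1) = (-38 + 53/140)*(-1)² = -5267/140*1 = -5267/140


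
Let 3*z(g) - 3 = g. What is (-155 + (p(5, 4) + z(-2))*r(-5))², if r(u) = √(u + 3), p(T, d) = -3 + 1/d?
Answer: 1728959/72 + 4495*I*√2/6 ≈ 24013.0 + 1059.5*I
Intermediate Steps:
z(g) = 1 + g/3
r(u) = √(3 + u)
(-155 + (p(5, 4) + z(-2))*r(-5))² = (-155 + ((-3 + 1/4) + (1 + (⅓)*(-2)))*√(3 - 5))² = (-155 + ((-3 + ¼) + (1 - ⅔))*√(-2))² = (-155 + (-11/4 + ⅓)*(I*√2))² = (-155 - 29*I*√2/12)²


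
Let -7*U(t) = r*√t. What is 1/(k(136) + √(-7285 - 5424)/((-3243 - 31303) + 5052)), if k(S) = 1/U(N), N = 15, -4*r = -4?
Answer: -442410/(206458*√15 + 15*I*√12709) ≈ -0.55328 + 0.0011701*I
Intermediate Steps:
r = 1 (r = -¼*(-4) = 1)
U(t) = -√t/7
k(S) = -7*√15/15 (k(S) = 1/(-√15/7) = -7*√15/15)
1/(k(136) + √(-7285 - 5424)/((-3243 - 31303) + 5052)) = 1/(-7*√15/15 + √(-7285 - 5424)/((-3243 - 31303) + 5052)) = 1/(-7*√15/15 + √(-12709)/(-34546 + 5052)) = 1/(-7*√15/15 + (I*√12709)/(-29494)) = 1/(-7*√15/15 + (I*√12709)*(-1/29494)) = 1/(-7*√15/15 - I*√12709/29494)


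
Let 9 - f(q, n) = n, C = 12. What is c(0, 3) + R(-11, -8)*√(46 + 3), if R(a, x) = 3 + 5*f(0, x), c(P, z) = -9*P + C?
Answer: 628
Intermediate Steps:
f(q, n) = 9 - n
c(P, z) = 12 - 9*P (c(P, z) = -9*P + 12 = 12 - 9*P)
R(a, x) = 48 - 5*x (R(a, x) = 3 + 5*(9 - x) = 3 + (45 - 5*x) = 48 - 5*x)
c(0, 3) + R(-11, -8)*√(46 + 3) = (12 - 9*0) + (48 - 5*(-8))*√(46 + 3) = (12 + 0) + (48 + 40)*√49 = 12 + 88*7 = 12 + 616 = 628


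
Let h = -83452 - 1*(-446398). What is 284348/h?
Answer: 142174/181473 ≈ 0.78344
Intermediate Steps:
h = 362946 (h = -83452 + 446398 = 362946)
284348/h = 284348/362946 = 284348*(1/362946) = 142174/181473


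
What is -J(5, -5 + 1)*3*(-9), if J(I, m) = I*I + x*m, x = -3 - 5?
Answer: 1539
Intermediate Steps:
x = -8
J(I, m) = I**2 - 8*m (J(I, m) = I*I - 8*m = I**2 - 8*m)
-J(5, -5 + 1)*3*(-9) = -(5**2 - 8*(-5 + 1))*3*(-9) = -(25 - 8*(-4))*3*(-9) = -(25 + 32)*3*(-9) = -57*3*(-9) = -171*(-9) = -1*(-1539) = 1539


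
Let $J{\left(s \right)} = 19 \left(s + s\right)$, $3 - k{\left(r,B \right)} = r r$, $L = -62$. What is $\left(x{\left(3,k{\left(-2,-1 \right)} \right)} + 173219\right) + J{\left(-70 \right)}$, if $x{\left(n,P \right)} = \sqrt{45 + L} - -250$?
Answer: $170809 + i \sqrt{17} \approx 1.7081 \cdot 10^{5} + 4.1231 i$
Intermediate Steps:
$k{\left(r,B \right)} = 3 - r^{2}$ ($k{\left(r,B \right)} = 3 - r r = 3 - r^{2}$)
$J{\left(s \right)} = 38 s$ ($J{\left(s \right)} = 19 \cdot 2 s = 38 s$)
$x{\left(n,P \right)} = 250 + i \sqrt{17}$ ($x{\left(n,P \right)} = \sqrt{45 - 62} - -250 = \sqrt{-17} + 250 = i \sqrt{17} + 250 = 250 + i \sqrt{17}$)
$\left(x{\left(3,k{\left(-2,-1 \right)} \right)} + 173219\right) + J{\left(-70 \right)} = \left(\left(250 + i \sqrt{17}\right) + 173219\right) + 38 \left(-70\right) = \left(173469 + i \sqrt{17}\right) - 2660 = 170809 + i \sqrt{17}$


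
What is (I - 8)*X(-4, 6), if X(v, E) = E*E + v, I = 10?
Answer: 64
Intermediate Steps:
X(v, E) = v + E² (X(v, E) = E² + v = v + E²)
(I - 8)*X(-4, 6) = (10 - 8)*(-4 + 6²) = 2*(-4 + 36) = 2*32 = 64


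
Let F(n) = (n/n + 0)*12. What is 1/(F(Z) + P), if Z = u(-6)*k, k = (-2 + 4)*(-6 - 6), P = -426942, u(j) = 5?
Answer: -1/426930 ≈ -2.3423e-6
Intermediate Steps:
k = -24 (k = 2*(-12) = -24)
Z = -120 (Z = 5*(-24) = -120)
F(n) = 12 (F(n) = (1 + 0)*12 = 1*12 = 12)
1/(F(Z) + P) = 1/(12 - 426942) = 1/(-426930) = -1/426930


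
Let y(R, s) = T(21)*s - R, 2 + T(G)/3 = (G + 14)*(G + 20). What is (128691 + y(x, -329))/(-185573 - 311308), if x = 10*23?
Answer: 1285910/496881 ≈ 2.5880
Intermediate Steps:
T(G) = -6 + 3*(14 + G)*(20 + G) (T(G) = -6 + 3*((G + 14)*(G + 20)) = -6 + 3*((14 + G)*(20 + G)) = -6 + 3*(14 + G)*(20 + G))
x = 230
y(R, s) = -R + 4299*s (y(R, s) = (834 + 3*21² + 102*21)*s - R = (834 + 3*441 + 2142)*s - R = (834 + 1323 + 2142)*s - R = 4299*s - R = -R + 4299*s)
(128691 + y(x, -329))/(-185573 - 311308) = (128691 + (-1*230 + 4299*(-329)))/(-185573 - 311308) = (128691 + (-230 - 1414371))/(-496881) = (128691 - 1414601)*(-1/496881) = -1285910*(-1/496881) = 1285910/496881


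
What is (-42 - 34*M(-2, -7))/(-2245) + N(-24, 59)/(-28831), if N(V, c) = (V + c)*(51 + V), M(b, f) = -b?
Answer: 209977/12945119 ≈ 0.016221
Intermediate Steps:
N(V, c) = (51 + V)*(V + c)
(-42 - 34*M(-2, -7))/(-2245) + N(-24, 59)/(-28831) = (-42 - (-34)*(-2))/(-2245) + ((-24)² + 51*(-24) + 51*59 - 24*59)/(-28831) = (-42 - 34*2)*(-1/2245) + (576 - 1224 + 3009 - 1416)*(-1/28831) = (-42 - 68)*(-1/2245) + 945*(-1/28831) = -110*(-1/2245) - 945/28831 = 22/449 - 945/28831 = 209977/12945119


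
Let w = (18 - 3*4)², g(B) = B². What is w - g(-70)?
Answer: -4864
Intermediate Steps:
w = 36 (w = (18 - 12)² = 6² = 36)
w - g(-70) = 36 - 1*(-70)² = 36 - 1*4900 = 36 - 4900 = -4864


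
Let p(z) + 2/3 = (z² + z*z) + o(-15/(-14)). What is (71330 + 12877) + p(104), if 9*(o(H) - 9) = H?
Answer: 4445593/42 ≈ 1.0585e+5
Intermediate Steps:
o(H) = 9 + H/9
p(z) = 355/42 + 2*z² (p(z) = -⅔ + ((z² + z*z) + (9 + (-15/(-14))/9)) = -⅔ + ((z² + z²) + (9 + (-15*(-1/14))/9)) = -⅔ + (2*z² + (9 + (⅑)*(15/14))) = -⅔ + (2*z² + (9 + 5/42)) = -⅔ + (2*z² + 383/42) = -⅔ + (383/42 + 2*z²) = 355/42 + 2*z²)
(71330 + 12877) + p(104) = (71330 + 12877) + (355/42 + 2*104²) = 84207 + (355/42 + 2*10816) = 84207 + (355/42 + 21632) = 84207 + 908899/42 = 4445593/42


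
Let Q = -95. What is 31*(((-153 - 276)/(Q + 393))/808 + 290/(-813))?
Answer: -2175460247/195757392 ≈ -11.113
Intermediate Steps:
31*(((-153 - 276)/(Q + 393))/808 + 290/(-813)) = 31*(((-153 - 276)/(-95 + 393))/808 + 290/(-813)) = 31*(-429/298*(1/808) + 290*(-1/813)) = 31*(-429*1/298*(1/808) - 290/813) = 31*(-429/298*1/808 - 290/813) = 31*(-429/240784 - 290/813) = 31*(-70176137/195757392) = -2175460247/195757392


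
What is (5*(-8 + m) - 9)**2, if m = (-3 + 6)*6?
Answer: 1681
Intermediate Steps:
m = 18 (m = 3*6 = 18)
(5*(-8 + m) - 9)**2 = (5*(-8 + 18) - 9)**2 = (5*10 - 9)**2 = (50 - 9)**2 = 41**2 = 1681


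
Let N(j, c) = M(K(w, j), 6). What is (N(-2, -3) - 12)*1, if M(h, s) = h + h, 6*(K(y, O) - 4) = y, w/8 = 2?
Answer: 4/3 ≈ 1.3333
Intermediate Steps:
w = 16 (w = 8*2 = 16)
K(y, O) = 4 + y/6
M(h, s) = 2*h
N(j, c) = 40/3 (N(j, c) = 2*(4 + (⅙)*16) = 2*(4 + 8/3) = 2*(20/3) = 40/3)
(N(-2, -3) - 12)*1 = (40/3 - 12)*1 = (4/3)*1 = 4/3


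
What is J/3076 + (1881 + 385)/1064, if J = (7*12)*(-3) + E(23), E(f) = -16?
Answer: 835633/409108 ≈ 2.0426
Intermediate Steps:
J = -268 (J = (7*12)*(-3) - 16 = 84*(-3) - 16 = -252 - 16 = -268)
J/3076 + (1881 + 385)/1064 = -268/3076 + (1881 + 385)/1064 = -268*1/3076 + 2266*(1/1064) = -67/769 + 1133/532 = 835633/409108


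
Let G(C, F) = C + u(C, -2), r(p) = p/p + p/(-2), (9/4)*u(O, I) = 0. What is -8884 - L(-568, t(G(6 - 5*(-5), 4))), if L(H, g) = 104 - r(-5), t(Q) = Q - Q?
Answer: -17969/2 ≈ -8984.5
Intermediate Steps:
u(O, I) = 0 (u(O, I) = (4/9)*0 = 0)
r(p) = 1 - p/2 (r(p) = 1 + p*(-1/2) = 1 - p/2)
G(C, F) = C (G(C, F) = C + 0 = C)
t(Q) = 0
L(H, g) = 201/2 (L(H, g) = 104 - (1 - 1/2*(-5)) = 104 - (1 + 5/2) = 104 - 1*7/2 = 104 - 7/2 = 201/2)
-8884 - L(-568, t(G(6 - 5*(-5), 4))) = -8884 - 1*201/2 = -8884 - 201/2 = -17969/2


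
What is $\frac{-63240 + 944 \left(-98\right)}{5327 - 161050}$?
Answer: $\frac{155752}{155723} \approx 1.0002$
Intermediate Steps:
$\frac{-63240 + 944 \left(-98\right)}{5327 - 161050} = \frac{-63240 - 92512}{-155723} = \left(-155752\right) \left(- \frac{1}{155723}\right) = \frac{155752}{155723}$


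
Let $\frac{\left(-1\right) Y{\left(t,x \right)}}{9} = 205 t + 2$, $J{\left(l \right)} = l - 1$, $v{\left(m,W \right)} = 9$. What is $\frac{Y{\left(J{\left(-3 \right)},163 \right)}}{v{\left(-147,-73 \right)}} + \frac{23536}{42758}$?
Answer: $\frac{17499790}{21379} \approx 818.55$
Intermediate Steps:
$J{\left(l \right)} = -1 + l$
$Y{\left(t,x \right)} = -18 - 1845 t$ ($Y{\left(t,x \right)} = - 9 \left(205 t + 2\right) = - 9 \left(2 + 205 t\right) = -18 - 1845 t$)
$\frac{Y{\left(J{\left(-3 \right)},163 \right)}}{v{\left(-147,-73 \right)}} + \frac{23536}{42758} = \frac{-18 - 1845 \left(-1 - 3\right)}{9} + \frac{23536}{42758} = \left(-18 - -7380\right) \frac{1}{9} + 23536 \cdot \frac{1}{42758} = \left(-18 + 7380\right) \frac{1}{9} + \frac{11768}{21379} = 7362 \cdot \frac{1}{9} + \frac{11768}{21379} = 818 + \frac{11768}{21379} = \frac{17499790}{21379}$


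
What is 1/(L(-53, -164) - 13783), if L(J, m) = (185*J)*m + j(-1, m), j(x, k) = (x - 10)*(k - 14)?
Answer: 1/1596195 ≈ 6.2649e-7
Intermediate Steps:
j(x, k) = (-14 + k)*(-10 + x) (j(x, k) = (-10 + x)*(-14 + k) = (-14 + k)*(-10 + x))
L(J, m) = 154 - 11*m + 185*J*m (L(J, m) = (185*J)*m + (140 - 14*(-1) - 10*m + m*(-1)) = 185*J*m + (140 + 14 - 10*m - m) = 185*J*m + (154 - 11*m) = 154 - 11*m + 185*J*m)
1/(L(-53, -164) - 13783) = 1/((154 - 11*(-164) + 185*(-53)*(-164)) - 13783) = 1/((154 + 1804 + 1608020) - 13783) = 1/(1609978 - 13783) = 1/1596195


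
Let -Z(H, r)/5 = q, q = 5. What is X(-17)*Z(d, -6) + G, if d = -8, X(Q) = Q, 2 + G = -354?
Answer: 69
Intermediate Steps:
G = -356 (G = -2 - 354 = -356)
Z(H, r) = -25 (Z(H, r) = -5*5 = -25)
X(-17)*Z(d, -6) + G = -17*(-25) - 356 = 425 - 356 = 69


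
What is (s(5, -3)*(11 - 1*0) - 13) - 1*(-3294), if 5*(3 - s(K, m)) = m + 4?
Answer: 16559/5 ≈ 3311.8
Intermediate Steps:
s(K, m) = 11/5 - m/5 (s(K, m) = 3 - (m + 4)/5 = 3 - (4 + m)/5 = 3 + (-⅘ - m/5) = 11/5 - m/5)
(s(5, -3)*(11 - 1*0) - 13) - 1*(-3294) = ((11/5 - ⅕*(-3))*(11 - 1*0) - 13) - 1*(-3294) = ((11/5 + ⅗)*(11 + 0) - 13) + 3294 = ((14/5)*11 - 13) + 3294 = (154/5 - 13) + 3294 = 89/5 + 3294 = 16559/5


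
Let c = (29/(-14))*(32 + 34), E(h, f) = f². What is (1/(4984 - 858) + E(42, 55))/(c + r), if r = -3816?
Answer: -87368057/114162294 ≈ -0.76530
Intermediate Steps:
c = -957/7 (c = (29*(-1/14))*66 = -29/14*66 = -957/7 ≈ -136.71)
(1/(4984 - 858) + E(42, 55))/(c + r) = (1/(4984 - 858) + 55²)/(-957/7 - 3816) = (1/4126 + 3025)/(-27669/7) = (1/4126 + 3025)*(-7/27669) = (12481151/4126)*(-7/27669) = -87368057/114162294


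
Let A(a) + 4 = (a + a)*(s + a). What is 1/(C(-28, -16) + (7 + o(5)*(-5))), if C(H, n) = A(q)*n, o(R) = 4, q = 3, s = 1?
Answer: -1/333 ≈ -0.0030030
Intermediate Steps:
A(a) = -4 + 2*a*(1 + a) (A(a) = -4 + (a + a)*(1 + a) = -4 + (2*a)*(1 + a) = -4 + 2*a*(1 + a))
C(H, n) = 20*n (C(H, n) = (-4 + 2*3 + 2*3²)*n = (-4 + 6 + 2*9)*n = (-4 + 6 + 18)*n = 20*n)
1/(C(-28, -16) + (7 + o(5)*(-5))) = 1/(20*(-16) + (7 + 4*(-5))) = 1/(-320 + (7 - 20)) = 1/(-320 - 13) = 1/(-333) = -1/333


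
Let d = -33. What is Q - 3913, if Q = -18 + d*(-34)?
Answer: -2809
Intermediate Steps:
Q = 1104 (Q = -18 - 33*(-34) = -18 + 1122 = 1104)
Q - 3913 = 1104 - 3913 = -2809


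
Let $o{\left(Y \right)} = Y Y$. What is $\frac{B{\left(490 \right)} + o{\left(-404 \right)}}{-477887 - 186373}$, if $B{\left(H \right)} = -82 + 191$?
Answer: $- \frac{32665}{132852} \approx -0.24588$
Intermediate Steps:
$B{\left(H \right)} = 109$
$o{\left(Y \right)} = Y^{2}$
$\frac{B{\left(490 \right)} + o{\left(-404 \right)}}{-477887 - 186373} = \frac{109 + \left(-404\right)^{2}}{-477887 - 186373} = \frac{109 + 163216}{-664260} = 163325 \left(- \frac{1}{664260}\right) = - \frac{32665}{132852}$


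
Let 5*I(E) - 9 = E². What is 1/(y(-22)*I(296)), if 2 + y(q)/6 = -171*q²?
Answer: -1/8702844900 ≈ -1.1490e-10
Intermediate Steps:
I(E) = 9/5 + E²/5
y(q) = -12 - 1026*q² (y(q) = -12 + 6*(-171*q²) = -12 - 1026*q²)
1/(y(-22)*I(296)) = 1/((-12 - 1026*(-22)²)*(9/5 + (⅕)*296²)) = 1/((-12 - 1026*484)*(9/5 + (⅕)*87616)) = 1/((-12 - 496584)*(9/5 + 87616/5)) = 1/(-496596*17525) = -1/496596*1/17525 = -1/8702844900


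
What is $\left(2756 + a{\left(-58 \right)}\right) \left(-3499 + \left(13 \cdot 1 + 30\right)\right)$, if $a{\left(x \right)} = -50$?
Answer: $-9351936$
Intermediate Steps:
$\left(2756 + a{\left(-58 \right)}\right) \left(-3499 + \left(13 \cdot 1 + 30\right)\right) = \left(2756 - 50\right) \left(-3499 + \left(13 \cdot 1 + 30\right)\right) = 2706 \left(-3499 + \left(13 + 30\right)\right) = 2706 \left(-3499 + 43\right) = 2706 \left(-3456\right) = -9351936$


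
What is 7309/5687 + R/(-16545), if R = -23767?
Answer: 256090334/94091415 ≈ 2.7217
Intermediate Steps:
7309/5687 + R/(-16545) = 7309/5687 - 23767/(-16545) = 7309*(1/5687) - 23767*(-1/16545) = 7309/5687 + 23767/16545 = 256090334/94091415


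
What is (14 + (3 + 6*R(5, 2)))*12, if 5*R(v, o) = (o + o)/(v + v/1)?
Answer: 5244/25 ≈ 209.76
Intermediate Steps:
R(v, o) = o/(5*v) (R(v, o) = ((o + o)/(v + v/1))/5 = ((2*o)/(v + v*1))/5 = ((2*o)/(v + v))/5 = ((2*o)/((2*v)))/5 = ((2*o)*(1/(2*v)))/5 = (o/v)/5 = o/(5*v))
(14 + (3 + 6*R(5, 2)))*12 = (14 + (3 + 6*((⅕)*2/5)))*12 = (14 + (3 + 6*((⅕)*2*(⅕))))*12 = (14 + (3 + 6*(2/25)))*12 = (14 + (3 + 12/25))*12 = (14 + 87/25)*12 = (437/25)*12 = 5244/25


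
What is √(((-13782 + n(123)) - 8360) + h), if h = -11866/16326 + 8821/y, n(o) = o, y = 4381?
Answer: I*√3128785593295999169/11920701 ≈ 148.38*I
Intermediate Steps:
h = 46013350/35762103 (h = -11866/16326 + 8821/4381 = -11866*1/16326 + 8821*(1/4381) = -5933/8163 + 8821/4381 = 46013350/35762103 ≈ 1.2867)
√(((-13782 + n(123)) - 8360) + h) = √(((-13782 + 123) - 8360) + 46013350/35762103) = √((-13659 - 8360) + 46013350/35762103) = √(-22019 + 46013350/35762103) = √(-787399732607/35762103) = I*√3128785593295999169/11920701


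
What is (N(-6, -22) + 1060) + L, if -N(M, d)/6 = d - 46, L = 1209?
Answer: 2677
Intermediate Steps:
N(M, d) = 276 - 6*d (N(M, d) = -6*(d - 46) = -6*(-46 + d) = 276 - 6*d)
(N(-6, -22) + 1060) + L = ((276 - 6*(-22)) + 1060) + 1209 = ((276 + 132) + 1060) + 1209 = (408 + 1060) + 1209 = 1468 + 1209 = 2677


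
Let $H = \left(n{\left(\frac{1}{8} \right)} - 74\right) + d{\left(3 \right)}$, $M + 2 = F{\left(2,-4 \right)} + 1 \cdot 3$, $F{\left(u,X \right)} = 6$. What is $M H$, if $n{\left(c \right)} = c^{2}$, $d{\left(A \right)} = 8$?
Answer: $- \frac{29561}{64} \approx -461.89$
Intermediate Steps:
$M = 7$ ($M = -2 + \left(6 + 1 \cdot 3\right) = -2 + \left(6 + 3\right) = -2 + 9 = 7$)
$H = - \frac{4223}{64}$ ($H = \left(\left(\frac{1}{8}\right)^{2} - 74\right) + 8 = \left(\frac{1}{64} - 74\right) + 8 = - \frac{4735}{64} + 8 = - \frac{4223}{64} \approx -65.984$)
$M H = 7 \left(- \frac{4223}{64}\right) = - \frac{29561}{64}$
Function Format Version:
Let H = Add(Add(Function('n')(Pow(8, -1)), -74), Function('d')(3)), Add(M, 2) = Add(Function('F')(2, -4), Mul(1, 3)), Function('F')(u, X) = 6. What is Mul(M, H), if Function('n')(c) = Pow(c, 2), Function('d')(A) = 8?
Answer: Rational(-29561, 64) ≈ -461.89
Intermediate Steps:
M = 7 (M = Add(-2, Add(6, Mul(1, 3))) = Add(-2, Add(6, 3)) = Add(-2, 9) = 7)
H = Rational(-4223, 64) (H = Add(Add(Pow(Pow(8, -1), 2), -74), 8) = Add(Add(Pow(Rational(1, 8), 2), -74), 8) = Add(Add(Rational(1, 64), -74), 8) = Add(Rational(-4735, 64), 8) = Rational(-4223, 64) ≈ -65.984)
Mul(M, H) = Mul(7, Rational(-4223, 64)) = Rational(-29561, 64)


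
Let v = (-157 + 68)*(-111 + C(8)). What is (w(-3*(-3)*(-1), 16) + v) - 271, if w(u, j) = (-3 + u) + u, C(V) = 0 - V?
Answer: 10299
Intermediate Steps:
C(V) = -V
w(u, j) = -3 + 2*u
v = 10591 (v = (-157 + 68)*(-111 - 1*8) = -89*(-111 - 8) = -89*(-119) = 10591)
(w(-3*(-3)*(-1), 16) + v) - 271 = ((-3 + 2*(-3*(-3)*(-1))) + 10591) - 271 = ((-3 + 2*(9*(-1))) + 10591) - 271 = ((-3 + 2*(-9)) + 10591) - 271 = ((-3 - 18) + 10591) - 271 = (-21 + 10591) - 271 = 10570 - 271 = 10299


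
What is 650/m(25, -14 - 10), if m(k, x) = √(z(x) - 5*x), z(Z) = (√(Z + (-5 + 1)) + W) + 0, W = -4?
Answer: 325*√2/√(58 + I*√7) ≈ 60.304 - 1.3747*I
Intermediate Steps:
z(Z) = -4 + √(-4 + Z) (z(Z) = (√(Z + (-5 + 1)) - 4) + 0 = (√(Z - 4) - 4) + 0 = (√(-4 + Z) - 4) + 0 = (-4 + √(-4 + Z)) + 0 = -4 + √(-4 + Z))
m(k, x) = √(-4 + √(-4 + x) - 5*x) (m(k, x) = √((-4 + √(-4 + x)) - 5*x) = √(-4 + √(-4 + x) - 5*x))
650/m(25, -14 - 10) = 650/(√(-4 + √(-4 + (-14 - 10)) - 5*(-14 - 10))) = 650/(√(-4 + √(-4 - 24) - 5*(-24))) = 650/(√(-4 + √(-28) + 120)) = 650/(√(-4 + 2*I*√7 + 120)) = 650/(√(116 + 2*I*√7)) = 650/√(116 + 2*I*√7)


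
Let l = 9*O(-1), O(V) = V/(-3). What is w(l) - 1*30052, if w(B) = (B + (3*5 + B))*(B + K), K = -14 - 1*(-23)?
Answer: -29800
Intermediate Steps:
O(V) = -V/3 (O(V) = V*(-1/3) = -V/3)
l = 3 (l = 9*(-1/3*(-1)) = 9*(1/3) = 3)
K = 9 (K = -14 + 23 = 9)
w(B) = (9 + B)*(15 + 2*B) (w(B) = (B + (3*5 + B))*(B + 9) = (B + (15 + B))*(9 + B) = (15 + 2*B)*(9 + B) = (9 + B)*(15 + 2*B))
w(l) - 1*30052 = (135 + 2*3**2 + 33*3) - 1*30052 = (135 + 2*9 + 99) - 30052 = (135 + 18 + 99) - 30052 = 252 - 30052 = -29800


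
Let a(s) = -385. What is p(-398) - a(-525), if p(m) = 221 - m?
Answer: 1004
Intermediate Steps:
p(-398) - a(-525) = (221 - 1*(-398)) - 1*(-385) = (221 + 398) + 385 = 619 + 385 = 1004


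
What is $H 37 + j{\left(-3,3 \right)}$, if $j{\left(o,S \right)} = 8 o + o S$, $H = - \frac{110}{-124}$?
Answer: $- \frac{11}{62} \approx -0.17742$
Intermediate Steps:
$H = \frac{55}{62}$ ($H = \left(-110\right) \left(- \frac{1}{124}\right) = \frac{55}{62} \approx 0.8871$)
$j{\left(o,S \right)} = 8 o + S o$
$H 37 + j{\left(-3,3 \right)} = \frac{55}{62} \cdot 37 - 3 \left(8 + 3\right) = \frac{2035}{62} - 33 = - \frac{11}{62}$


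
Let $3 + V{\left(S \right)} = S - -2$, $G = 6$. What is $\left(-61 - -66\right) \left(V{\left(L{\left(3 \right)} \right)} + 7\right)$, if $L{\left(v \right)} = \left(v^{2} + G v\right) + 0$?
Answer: $165$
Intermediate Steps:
$L{\left(v \right)} = v^{2} + 6 v$ ($L{\left(v \right)} = \left(v^{2} + 6 v\right) + 0 = v^{2} + 6 v$)
$V{\left(S \right)} = -1 + S$ ($V{\left(S \right)} = -3 + \left(S - -2\right) = -3 + \left(S + 2\right) = -3 + \left(2 + S\right) = -1 + S$)
$\left(-61 - -66\right) \left(V{\left(L{\left(3 \right)} \right)} + 7\right) = \left(-61 - -66\right) \left(\left(-1 + 3 \left(6 + 3\right)\right) + 7\right) = \left(-61 + 66\right) \left(\left(-1 + 3 \cdot 9\right) + 7\right) = 5 \left(\left(-1 + 27\right) + 7\right) = 5 \left(26 + 7\right) = 5 \cdot 33 = 165$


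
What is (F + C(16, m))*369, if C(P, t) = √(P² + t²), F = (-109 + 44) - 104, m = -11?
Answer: -62361 + 369*√377 ≈ -55196.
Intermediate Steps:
F = -169 (F = -65 - 104 = -169)
(F + C(16, m))*369 = (-169 + √(16² + (-11)²))*369 = (-169 + √(256 + 121))*369 = (-169 + √377)*369 = -62361 + 369*√377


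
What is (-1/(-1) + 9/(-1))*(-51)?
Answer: 408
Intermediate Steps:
(-1/(-1) + 9/(-1))*(-51) = (-1*(-1) + 9*(-1))*(-51) = (1 - 9)*(-51) = -8*(-51) = 408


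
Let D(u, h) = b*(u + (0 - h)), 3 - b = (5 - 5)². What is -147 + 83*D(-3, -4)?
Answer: 102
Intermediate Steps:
b = 3 (b = 3 - (5 - 5)² = 3 - 1*0² = 3 - 1*0 = 3 + 0 = 3)
D(u, h) = -3*h + 3*u (D(u, h) = 3*(u + (0 - h)) = 3*(u - h) = -3*h + 3*u)
-147 + 83*D(-3, -4) = -147 + 83*(-3*(-4) + 3*(-3)) = -147 + 83*(12 - 9) = -147 + 83*3 = -147 + 249 = 102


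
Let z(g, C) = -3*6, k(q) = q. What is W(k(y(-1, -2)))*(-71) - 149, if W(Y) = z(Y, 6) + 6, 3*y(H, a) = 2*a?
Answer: 703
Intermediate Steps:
y(H, a) = 2*a/3 (y(H, a) = (2*a)/3 = 2*a/3)
z(g, C) = -18
W(Y) = -12 (W(Y) = -18 + 6 = -12)
W(k(y(-1, -2)))*(-71) - 149 = -12*(-71) - 149 = 852 - 149 = 703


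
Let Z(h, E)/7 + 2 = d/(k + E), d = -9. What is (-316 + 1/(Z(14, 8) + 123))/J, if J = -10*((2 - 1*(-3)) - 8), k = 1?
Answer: -32231/3060 ≈ -10.533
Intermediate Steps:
J = 30 (J = -10*((2 + 3) - 8) = -10*(5 - 8) = -10*(-3) = 30)
Z(h, E) = -14 - 63/(1 + E) (Z(h, E) = -14 + 7*(-9/(1 + E)) = -14 - 63/(1 + E))
(-316 + 1/(Z(14, 8) + 123))/J = (-316 + 1/(7*(-11 - 2*8)/(1 + 8) + 123))/30 = (-316 + 1/(7*(-11 - 16)/9 + 123))*(1/30) = (-316 + 1/(7*(⅑)*(-27) + 123))*(1/30) = (-316 + 1/(-21 + 123))*(1/30) = (-316 + 1/102)*(1/30) = -32231/102*1/30 = -32231/3060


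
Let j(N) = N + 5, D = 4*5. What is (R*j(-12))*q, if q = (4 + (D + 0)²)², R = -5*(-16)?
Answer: -91400960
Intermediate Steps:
R = 80
D = 20
j(N) = 5 + N
q = 163216 (q = (4 + (20 + 0)²)² = (4 + 20²)² = (4 + 400)² = 404² = 163216)
(R*j(-12))*q = (80*(5 - 12))*163216 = (80*(-7))*163216 = -560*163216 = -91400960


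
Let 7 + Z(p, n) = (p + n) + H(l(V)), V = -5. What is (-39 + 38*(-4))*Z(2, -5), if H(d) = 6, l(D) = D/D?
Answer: 764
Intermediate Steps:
l(D) = 1
Z(p, n) = -1 + n + p (Z(p, n) = -7 + ((p + n) + 6) = -7 + ((n + p) + 6) = -7 + (6 + n + p) = -1 + n + p)
(-39 + 38*(-4))*Z(2, -5) = (-39 + 38*(-4))*(-1 - 5 + 2) = (-39 - 152)*(-4) = -191*(-4) = 764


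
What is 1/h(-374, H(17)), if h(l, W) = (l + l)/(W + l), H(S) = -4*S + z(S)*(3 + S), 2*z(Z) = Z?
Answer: 4/11 ≈ 0.36364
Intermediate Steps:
z(Z) = Z/2
H(S) = -4*S + S*(3 + S)/2 (H(S) = -4*S + (S/2)*(3 + S) = -4*S + S*(3 + S)/2)
h(l, W) = 2*l/(W + l) (h(l, W) = (2*l)/(W + l) = 2*l/(W + l))
1/h(-374, H(17)) = 1/(2*(-374)/((½)*17*(-5 + 17) - 374)) = 1/(2*(-374)/((½)*17*12 - 374)) = 1/(2*(-374)/(102 - 374)) = 1/(2*(-374)/(-272)) = 1/(2*(-374)*(-1/272)) = 1/(11/4) = 4/11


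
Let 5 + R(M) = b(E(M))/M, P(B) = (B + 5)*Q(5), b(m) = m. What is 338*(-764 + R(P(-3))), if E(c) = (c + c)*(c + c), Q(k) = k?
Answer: -246402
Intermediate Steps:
E(c) = 4*c² (E(c) = (2*c)*(2*c) = 4*c²)
P(B) = 25 + 5*B (P(B) = (B + 5)*5 = (5 + B)*5 = 25 + 5*B)
R(M) = -5 + 4*M (R(M) = -5 + (4*M²)/M = -5 + 4*M)
338*(-764 + R(P(-3))) = 338*(-764 + (-5 + 4*(25 + 5*(-3)))) = 338*(-764 + (-5 + 4*(25 - 15))) = 338*(-764 + (-5 + 4*10)) = 338*(-764 + (-5 + 40)) = 338*(-764 + 35) = 338*(-729) = -246402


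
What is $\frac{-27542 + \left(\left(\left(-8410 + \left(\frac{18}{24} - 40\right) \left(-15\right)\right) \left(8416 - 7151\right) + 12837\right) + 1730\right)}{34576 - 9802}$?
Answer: $- \frac{39627425}{99096} \approx -399.89$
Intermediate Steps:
$\frac{-27542 + \left(\left(\left(-8410 + \left(\frac{18}{24} - 40\right) \left(-15\right)\right) \left(8416 - 7151\right) + 12837\right) + 1730\right)}{34576 - 9802} = \frac{-27542 + \left(\left(\left(-8410 + \left(18 \cdot \frac{1}{24} - 40\right) \left(-15\right)\right) 1265 + 12837\right) + 1730\right)}{24774} = \left(-27542 + \left(\left(\left(-8410 + \left(\frac{3}{4} - 40\right) \left(-15\right)\right) 1265 + 12837\right) + 1730\right)\right) \frac{1}{24774} = \left(-27542 + \left(\left(\left(-8410 - - \frac{2355}{4}\right) 1265 + 12837\right) + 1730\right)\right) \frac{1}{24774} = \left(-27542 + \left(\left(\left(-8410 + \frac{2355}{4}\right) 1265 + 12837\right) + 1730\right)\right) \frac{1}{24774} = \left(-27542 + \left(\left(\left(- \frac{31285}{4}\right) 1265 + 12837\right) + 1730\right)\right) \frac{1}{24774} = \left(-27542 + \left(\left(- \frac{39575525}{4} + 12837\right) + 1730\right)\right) \frac{1}{24774} = \left(-27542 + \left(- \frac{39524177}{4} + 1730\right)\right) \frac{1}{24774} = \left(-27542 - \frac{39517257}{4}\right) \frac{1}{24774} = \left(- \frac{39627425}{4}\right) \frac{1}{24774} = - \frac{39627425}{99096}$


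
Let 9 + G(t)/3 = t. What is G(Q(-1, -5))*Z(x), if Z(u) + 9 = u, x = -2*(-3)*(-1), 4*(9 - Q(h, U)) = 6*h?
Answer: -135/2 ≈ -67.500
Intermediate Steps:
Q(h, U) = 9 - 3*h/2
G(t) = -27 + 3*t
x = -6 (x = 6*(-1) = -6)
Z(u) = -9 + u
G(Q(-1, -5))*Z(x) = (-27 + 3*(9 - 3/2*(-1)))*(-9 - 6) = (-27 + 3*(9 + 3/2))*(-15) = (-27 + 3*(21/2))*(-15) = (-27 + 63/2)*(-15) = (9/2)*(-15) = -135/2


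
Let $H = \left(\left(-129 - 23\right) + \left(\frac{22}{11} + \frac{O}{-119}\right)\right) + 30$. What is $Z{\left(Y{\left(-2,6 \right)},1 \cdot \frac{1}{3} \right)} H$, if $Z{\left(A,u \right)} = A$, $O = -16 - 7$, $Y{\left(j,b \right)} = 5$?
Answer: $- \frac{71285}{119} \approx -599.03$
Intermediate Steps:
$O = -23$
$H = - \frac{14257}{119}$ ($H = \left(\left(-129 - 23\right) + \left(\frac{22}{11} - \frac{23}{-119}\right)\right) + 30 = \left(-152 + \left(22 \cdot \frac{1}{11} - - \frac{23}{119}\right)\right) + 30 = \left(-152 + \left(2 + \frac{23}{119}\right)\right) + 30 = \left(-152 + \frac{261}{119}\right) + 30 = - \frac{17827}{119} + 30 = - \frac{14257}{119} \approx -119.81$)
$Z{\left(Y{\left(-2,6 \right)},1 \cdot \frac{1}{3} \right)} H = 5 \left(- \frac{14257}{119}\right) = - \frac{71285}{119}$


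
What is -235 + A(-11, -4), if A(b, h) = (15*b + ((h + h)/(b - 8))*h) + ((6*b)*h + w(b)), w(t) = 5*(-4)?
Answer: -2996/19 ≈ -157.68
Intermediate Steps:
w(t) = -20
A(b, h) = -20 + 15*b + 2*h²/(-8 + b) + 6*b*h (A(b, h) = (15*b + ((h + h)/(b - 8))*h) + ((6*b)*h - 20) = (15*b + ((2*h)/(-8 + b))*h) + (6*b*h - 20) = (15*b + (2*h/(-8 + b))*h) + (-20 + 6*b*h) = (15*b + 2*h²/(-8 + b)) + (-20 + 6*b*h) = -20 + 15*b + 2*h²/(-8 + b) + 6*b*h)
-235 + A(-11, -4) = -235 + (160 - 140*(-11) + 2*(-4)² + 15*(-11)² - 48*(-11)*(-4) + 6*(-4)*(-11)²)/(-8 - 11) = -235 + (160 + 1540 + 2*16 + 15*121 - 2112 + 6*(-4)*121)/(-19) = -235 - (160 + 1540 + 32 + 1815 - 2112 - 2904)/19 = -235 - 1/19*(-1469) = -235 + 1469/19 = -2996/19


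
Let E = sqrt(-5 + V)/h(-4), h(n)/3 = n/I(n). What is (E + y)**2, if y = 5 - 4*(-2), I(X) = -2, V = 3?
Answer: (78 + I*sqrt(2))**2/36 ≈ 168.94 + 6.1283*I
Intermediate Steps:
h(n) = -3*n/2 (h(n) = 3*(n/(-2)) = 3*(n*(-1/2)) = 3*(-n/2) = -3*n/2)
y = 13 (y = 5 + 8 = 13)
E = I*sqrt(2)/6 (E = sqrt(-5 + 3)/((-3/2*(-4))) = sqrt(-2)/6 = (I*sqrt(2))*(1/6) = I*sqrt(2)/6 ≈ 0.2357*I)
(E + y)**2 = (I*sqrt(2)/6 + 13)**2 = (13 + I*sqrt(2)/6)**2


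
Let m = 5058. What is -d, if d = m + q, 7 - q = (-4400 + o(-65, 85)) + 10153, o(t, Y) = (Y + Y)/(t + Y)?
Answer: 1393/2 ≈ 696.50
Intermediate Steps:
o(t, Y) = 2*Y/(Y + t) (o(t, Y) = (2*Y)/(Y + t) = 2*Y/(Y + t))
q = -11509/2 (q = 7 - ((-4400 + 2*85/(85 - 65)) + 10153) = 7 - ((-4400 + 2*85/20) + 10153) = 7 - ((-4400 + 2*85*(1/20)) + 10153) = 7 - ((-4400 + 17/2) + 10153) = 7 - (-8783/2 + 10153) = 7 - 1*11523/2 = 7 - 11523/2 = -11509/2 ≈ -5754.5)
d = -1393/2 (d = 5058 - 11509/2 = -1393/2 ≈ -696.50)
-d = -1*(-1393/2) = 1393/2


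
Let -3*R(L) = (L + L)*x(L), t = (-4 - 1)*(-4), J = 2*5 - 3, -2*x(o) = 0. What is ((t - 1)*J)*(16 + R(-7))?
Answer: 2128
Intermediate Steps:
x(o) = 0 (x(o) = -½*0 = 0)
J = 7 (J = 10 - 3 = 7)
t = 20 (t = -5*(-4) = 20)
R(L) = 0 (R(L) = -(L + L)*0/3 = -2*L*0/3 = -⅓*0 = 0)
((t - 1)*J)*(16 + R(-7)) = ((20 - 1)*7)*(16 + 0) = (19*7)*16 = 133*16 = 2128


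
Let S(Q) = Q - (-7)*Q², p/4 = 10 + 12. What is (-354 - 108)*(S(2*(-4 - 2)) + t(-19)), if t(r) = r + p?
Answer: -492030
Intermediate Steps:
p = 88 (p = 4*(10 + 12) = 4*22 = 88)
t(r) = 88 + r (t(r) = r + 88 = 88 + r)
S(Q) = Q + 7*Q²
(-354 - 108)*(S(2*(-4 - 2)) + t(-19)) = (-354 - 108)*((2*(-4 - 2))*(1 + 7*(2*(-4 - 2))) + (88 - 19)) = -462*((2*(-6))*(1 + 7*(2*(-6))) + 69) = -462*(-12*(1 + 7*(-12)) + 69) = -462*(-12*(1 - 84) + 69) = -462*(-12*(-83) + 69) = -462*(996 + 69) = -462*1065 = -492030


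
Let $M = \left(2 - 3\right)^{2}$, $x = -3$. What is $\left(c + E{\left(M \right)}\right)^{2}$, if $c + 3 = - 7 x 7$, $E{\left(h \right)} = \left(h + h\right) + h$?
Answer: $21609$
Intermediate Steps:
$M = 1$ ($M = \left(-1\right)^{2} = 1$)
$E{\left(h \right)} = 3 h$ ($E{\left(h \right)} = 2 h + h = 3 h$)
$c = 144$ ($c = -3 + \left(-7\right) \left(-3\right) 7 = -3 + 21 \cdot 7 = -3 + 147 = 144$)
$\left(c + E{\left(M \right)}\right)^{2} = \left(144 + 3 \cdot 1\right)^{2} = \left(144 + 3\right)^{2} = 147^{2} = 21609$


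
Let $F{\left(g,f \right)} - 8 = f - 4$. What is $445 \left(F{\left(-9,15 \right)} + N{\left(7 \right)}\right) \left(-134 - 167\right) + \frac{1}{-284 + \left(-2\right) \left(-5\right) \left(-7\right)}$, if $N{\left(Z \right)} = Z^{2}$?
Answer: $- \frac{3224324041}{354} \approx -9.1083 \cdot 10^{6}$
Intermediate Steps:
$F{\left(g,f \right)} = 4 + f$ ($F{\left(g,f \right)} = 8 + \left(f - 4\right) = 8 + \left(-4 + f\right) = 4 + f$)
$445 \left(F{\left(-9,15 \right)} + N{\left(7 \right)}\right) \left(-134 - 167\right) + \frac{1}{-284 + \left(-2\right) \left(-5\right) \left(-7\right)} = 445 \left(\left(4 + 15\right) + 7^{2}\right) \left(-134 - 167\right) + \frac{1}{-284 + \left(-2\right) \left(-5\right) \left(-7\right)} = 445 \left(19 + 49\right) \left(-301\right) + \frac{1}{-284 + 10 \left(-7\right)} = 445 \cdot 68 \left(-301\right) + \frac{1}{-284 - 70} = 445 \left(-20468\right) + \frac{1}{-354} = -9108260 - \frac{1}{354} = - \frac{3224324041}{354}$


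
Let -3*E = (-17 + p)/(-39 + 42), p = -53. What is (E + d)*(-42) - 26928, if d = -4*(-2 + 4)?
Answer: -80756/3 ≈ -26919.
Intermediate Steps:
E = 70/9 (E = -(-17 - 53)/(3*(-39 + 42)) = -(-70)/(3*3) = -⅓*(-70/3) = 70/9 ≈ 7.7778)
d = -8 (d = -4*2 = -8)
(E + d)*(-42) - 26928 = (70/9 - 8)*(-42) - 26928 = -2/9*(-42) - 26928 = 28/3 - 26928 = -80756/3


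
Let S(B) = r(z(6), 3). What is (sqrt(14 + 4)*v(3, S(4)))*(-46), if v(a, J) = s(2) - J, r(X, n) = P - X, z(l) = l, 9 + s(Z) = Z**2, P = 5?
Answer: 552*sqrt(2) ≈ 780.65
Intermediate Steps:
s(Z) = -9 + Z**2
r(X, n) = 5 - X
S(B) = -1 (S(B) = 5 - 1*6 = 5 - 6 = -1)
v(a, J) = -5 - J (v(a, J) = (-9 + 2**2) - J = (-9 + 4) - J = -5 - J)
(sqrt(14 + 4)*v(3, S(4)))*(-46) = (sqrt(14 + 4)*(-5 - 1*(-1)))*(-46) = (sqrt(18)*(-5 + 1))*(-46) = ((3*sqrt(2))*(-4))*(-46) = -12*sqrt(2)*(-46) = 552*sqrt(2)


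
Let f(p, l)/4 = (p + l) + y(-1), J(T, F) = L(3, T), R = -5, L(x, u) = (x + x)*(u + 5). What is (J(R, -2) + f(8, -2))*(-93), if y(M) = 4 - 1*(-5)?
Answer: -5580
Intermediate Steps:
L(x, u) = 2*x*(5 + u) (L(x, u) = (2*x)*(5 + u) = 2*x*(5 + u))
y(M) = 9 (y(M) = 4 + 5 = 9)
J(T, F) = 30 + 6*T (J(T, F) = 2*3*(5 + T) = 30 + 6*T)
f(p, l) = 36 + 4*l + 4*p (f(p, l) = 4*((p + l) + 9) = 4*((l + p) + 9) = 4*(9 + l + p) = 36 + 4*l + 4*p)
(J(R, -2) + f(8, -2))*(-93) = ((30 + 6*(-5)) + (36 + 4*(-2) + 4*8))*(-93) = ((30 - 30) + (36 - 8 + 32))*(-93) = (0 + 60)*(-93) = 60*(-93) = -5580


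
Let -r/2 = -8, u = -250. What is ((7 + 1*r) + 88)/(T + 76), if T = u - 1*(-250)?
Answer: 111/76 ≈ 1.4605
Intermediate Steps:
T = 0 (T = -250 - 1*(-250) = -250 + 250 = 0)
r = 16 (r = -2*(-8) = 16)
((7 + 1*r) + 88)/(T + 76) = ((7 + 1*16) + 88)/(0 + 76) = ((7 + 16) + 88)/76 = (23 + 88)*(1/76) = 111*(1/76) = 111/76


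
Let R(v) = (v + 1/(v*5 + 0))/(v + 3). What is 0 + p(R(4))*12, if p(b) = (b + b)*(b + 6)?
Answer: 223803/2450 ≈ 91.348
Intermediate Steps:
R(v) = (v + 1/(5*v))/(3 + v) (R(v) = (v + 1/(5*v + 0))/(3 + v) = (v + 1/(5*v))/(3 + v))
p(b) = 2*b*(6 + b) (p(b) = (2*b)*(6 + b) = 2*b*(6 + b))
0 + p(R(4))*12 = 0 + (2*((⅕ + 4²)/(4*(3 + 4)))*(6 + (⅕ + 4²)/(4*(3 + 4))))*12 = 0 + (2*((¼)*(⅕ + 16)/7)*(6 + (¼)*(⅕ + 16)/7))*12 = 0 + (2*((¼)*(⅐)*(81/5))*(6 + (¼)*(⅐)*(81/5)))*12 = 0 + (2*(81/140)*(6 + 81/140))*12 = 0 + (2*(81/140)*(921/140))*12 = 0 + (74601/9800)*12 = 0 + 223803/2450 = 223803/2450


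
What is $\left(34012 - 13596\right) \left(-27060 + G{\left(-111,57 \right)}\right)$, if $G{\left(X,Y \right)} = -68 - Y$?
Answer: $-555008960$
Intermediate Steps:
$\left(34012 - 13596\right) \left(-27060 + G{\left(-111,57 \right)}\right) = \left(34012 - 13596\right) \left(-27060 - 125\right) = 20416 \left(-27060 - 125\right) = 20416 \left(-27185\right) = -555008960$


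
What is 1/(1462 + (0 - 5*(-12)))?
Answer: 1/1522 ≈ 0.00065703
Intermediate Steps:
1/(1462 + (0 - 5*(-12))) = 1/(1462 + (0 + 60)) = 1/(1462 + 60) = 1/1522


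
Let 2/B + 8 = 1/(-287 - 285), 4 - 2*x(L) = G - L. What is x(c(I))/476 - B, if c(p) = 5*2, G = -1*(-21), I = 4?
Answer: 151007/622472 ≈ 0.24259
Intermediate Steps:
G = 21
c(p) = 10
x(L) = -17/2 + L/2 (x(L) = 2 - (21 - L)/2 = 2 + (-21/2 + L/2) = -17/2 + L/2)
B = -1144/4577 (B = 2/(-8 + 1/(-287 - 285)) = 2/(-8 + 1/(-572)) = 2/(-8 - 1/572) = 2/(-4577/572) = 2*(-572/4577) = -1144/4577 ≈ -0.24995)
x(c(I))/476 - B = (-17/2 + (½)*10)/476 - 1*(-1144/4577) = (-17/2 + 5)*(1/476) + 1144/4577 = -7/2*1/476 + 1144/4577 = -1/136 + 1144/4577 = 151007/622472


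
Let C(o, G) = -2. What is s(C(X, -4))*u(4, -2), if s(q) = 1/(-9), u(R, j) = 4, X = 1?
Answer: -4/9 ≈ -0.44444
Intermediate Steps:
s(q) = -⅑
s(C(X, -4))*u(4, -2) = -⅑*4 = -4/9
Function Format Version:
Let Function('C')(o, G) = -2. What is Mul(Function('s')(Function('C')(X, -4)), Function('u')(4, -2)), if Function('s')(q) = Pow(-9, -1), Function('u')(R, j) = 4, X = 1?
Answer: Rational(-4, 9) ≈ -0.44444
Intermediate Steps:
Function('s')(q) = Rational(-1, 9)
Mul(Function('s')(Function('C')(X, -4)), Function('u')(4, -2)) = Mul(Rational(-1, 9), 4) = Rational(-4, 9)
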